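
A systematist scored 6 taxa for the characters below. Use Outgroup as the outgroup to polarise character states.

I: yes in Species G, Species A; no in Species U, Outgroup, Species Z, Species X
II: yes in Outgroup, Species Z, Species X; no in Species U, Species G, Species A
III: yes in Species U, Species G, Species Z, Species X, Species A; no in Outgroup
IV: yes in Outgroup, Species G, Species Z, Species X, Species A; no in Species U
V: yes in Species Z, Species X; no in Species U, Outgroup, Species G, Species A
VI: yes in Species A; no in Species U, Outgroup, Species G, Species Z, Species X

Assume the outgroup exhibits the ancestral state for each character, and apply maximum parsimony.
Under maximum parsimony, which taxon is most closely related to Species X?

Character polarity is set by the outgroup: the derived state is whichever differs from the outgroup's state, so for II, IV the derived state is 'no', and for the remaining characters it is 'yes'.
I: derived state 'yes' in Species A and Species G only — synapomorphy for {Species A, Species G}.
II: derived state 'no' in Species A, Species G, and Species U only — synapomorphy for {Species A, Species G, Species U}.
All ingroup taxa share the derived state 'yes' for III; it defines the ingroup but does not resolve relationships within it.
IV (derived state 'no') is unique to Species U (autapomorphy; uninformative for grouping).
V (derived state 'yes') is shared by Species X and Species Z — a synapomorphy uniting that clade.
VI (derived state 'yes') is unique to Species A (autapomorphy; uninformative for grouping).
Most parsimonious ingroup topology: ((Species Z,Species X),(Species U,(Species A,Species G))).
Species X and Species Z form a cherry on this tree, so they are sister taxa.

Species Z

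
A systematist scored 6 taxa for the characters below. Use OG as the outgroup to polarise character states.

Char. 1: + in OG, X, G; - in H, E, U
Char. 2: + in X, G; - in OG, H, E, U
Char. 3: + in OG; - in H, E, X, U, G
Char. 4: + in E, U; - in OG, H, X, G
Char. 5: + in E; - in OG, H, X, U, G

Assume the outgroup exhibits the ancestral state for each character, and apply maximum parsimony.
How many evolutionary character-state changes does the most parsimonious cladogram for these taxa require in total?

5

Character polarity is set by the outgroup: the derived state is whichever differs from the outgroup's state, so for Char. 1, Char. 3 the derived state is '-', and for the remaining characters it is '+'.
Only E, H, and U show the derived state '-' for Char. 1, supporting them as a clade.
Char. 2 (derived state '+') is shared by G and X — a synapomorphy uniting that clade.
All ingroup taxa share the derived state '-' for Char. 3; it defines the ingroup but does not resolve relationships within it.
Char. 4 (derived state '+') is shared by E and U — a synapomorphy uniting that clade.
Char. 5 (derived state '+') is unique to E (autapomorphy; uninformative for grouping).
Most parsimonious ingroup topology: ((H,(E,U)),(X,G)).
Changes per character on this tree: Char. 1: 1; Char. 2: 1; Char. 3: 1; Char. 4: 1; Char. 5: 1.
Total = 5.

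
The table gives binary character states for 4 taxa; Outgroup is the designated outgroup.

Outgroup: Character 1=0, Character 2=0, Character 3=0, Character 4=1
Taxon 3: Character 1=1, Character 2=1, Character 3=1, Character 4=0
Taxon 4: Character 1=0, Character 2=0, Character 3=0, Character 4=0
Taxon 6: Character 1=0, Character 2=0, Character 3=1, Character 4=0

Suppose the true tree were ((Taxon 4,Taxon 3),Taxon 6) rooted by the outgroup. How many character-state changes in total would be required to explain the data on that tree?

Map each character onto ((Taxon 4,Taxon 3),Taxon 6) (rooted by Outgroup) and count the minimum state changes it requires (Fitch parsimony):
Character 1: 1; Character 2: 1; Character 3: 2; Character 4: 1.
Total tree length = 5.

5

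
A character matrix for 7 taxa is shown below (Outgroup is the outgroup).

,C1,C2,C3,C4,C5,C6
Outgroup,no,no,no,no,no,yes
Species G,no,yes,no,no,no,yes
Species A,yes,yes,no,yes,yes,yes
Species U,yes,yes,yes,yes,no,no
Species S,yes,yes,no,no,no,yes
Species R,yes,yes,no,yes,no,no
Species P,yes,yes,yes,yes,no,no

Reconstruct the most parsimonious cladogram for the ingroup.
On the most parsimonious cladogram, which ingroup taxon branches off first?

Character polarity is set by the outgroup: the derived state is whichever differs from the outgroup's state, so for C6 the derived state is 'no', and for the remaining characters it is 'yes'.
C1 (derived state 'yes') is shared by Species A, Species P, Species R, Species S, and Species U — a synapomorphy uniting that clade.
C2 (derived state 'yes') is shared by all ingroup taxa — unites the whole ingroup.
C3 (derived state 'yes') is shared by Species P and Species U — a synapomorphy uniting that clade.
Only Species A, Species P, Species R, and Species U show the derived state 'yes' for C4, supporting them as a clade.
C5: derived state 'yes' in Species A only — an autapomorphy, so it tells us nothing about relationships among taxa.
C6: derived state 'no' in Species P, Species R, and Species U only — synapomorphy for {Species P, Species R, Species U}.
Most parsimonious ingroup topology: (Species G,((((Species P,Species U),Species R),Species A),Species S)).
Species G is sister to the clade containing all other ingroup taxa, so it is the earliest-diverging (most basal) ingroup lineage.

Species G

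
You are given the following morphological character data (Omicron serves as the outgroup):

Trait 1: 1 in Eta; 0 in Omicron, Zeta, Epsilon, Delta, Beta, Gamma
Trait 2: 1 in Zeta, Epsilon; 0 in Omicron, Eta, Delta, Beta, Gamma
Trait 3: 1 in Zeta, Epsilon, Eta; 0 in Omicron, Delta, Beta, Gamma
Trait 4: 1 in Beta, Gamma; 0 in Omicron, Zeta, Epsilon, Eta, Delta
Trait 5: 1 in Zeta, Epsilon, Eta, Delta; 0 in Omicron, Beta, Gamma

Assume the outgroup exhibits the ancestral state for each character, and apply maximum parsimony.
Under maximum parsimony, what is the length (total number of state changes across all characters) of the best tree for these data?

5

The outgroup has state '0' for every character, so '1' is the derived state throughout.
Trait 1 (derived state '1') is unique to Eta (autapomorphy; uninformative for grouping).
Trait 2: derived state '1' in Epsilon and Zeta only — synapomorphy for {Epsilon, Zeta}.
Only Epsilon, Eta, and Zeta show the derived state '1' for Trait 3, supporting them as a clade.
Only Beta and Gamma show the derived state '1' for Trait 4, supporting them as a clade.
Trait 5: derived state '1' in Delta, Epsilon, Eta, and Zeta only — synapomorphy for {Delta, Epsilon, Eta, Zeta}.
Most parsimonious ingroup topology: ((((Zeta,Epsilon),Eta),Delta),(Beta,Gamma)).
Changes per character on this tree: Trait 1: 1; Trait 2: 1; Trait 3: 1; Trait 4: 1; Trait 5: 1.
Total = 5.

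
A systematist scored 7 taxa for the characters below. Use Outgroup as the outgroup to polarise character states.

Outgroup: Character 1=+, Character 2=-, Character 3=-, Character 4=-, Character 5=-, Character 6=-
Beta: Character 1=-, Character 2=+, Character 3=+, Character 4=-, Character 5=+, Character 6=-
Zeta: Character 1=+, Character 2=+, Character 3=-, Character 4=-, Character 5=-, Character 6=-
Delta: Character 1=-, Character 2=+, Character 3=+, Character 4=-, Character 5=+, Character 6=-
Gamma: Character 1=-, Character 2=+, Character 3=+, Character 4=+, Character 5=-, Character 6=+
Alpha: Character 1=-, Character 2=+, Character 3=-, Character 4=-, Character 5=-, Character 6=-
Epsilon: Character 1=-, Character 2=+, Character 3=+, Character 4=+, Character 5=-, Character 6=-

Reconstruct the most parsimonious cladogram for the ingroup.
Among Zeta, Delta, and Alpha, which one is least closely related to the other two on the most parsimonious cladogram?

Character polarity is set by the outgroup: the derived state is whichever differs from the outgroup's state, so for Character 1 the derived state is '-', and for the remaining characters it is '+'.
Character 1 (derived state '-') is shared by Alpha, Beta, Delta, Epsilon, and Gamma — a synapomorphy uniting that clade.
All ingroup taxa share the derived state '+' for Character 2; it defines the ingroup but does not resolve relationships within it.
Character 3 (derived state '+') is shared by Beta, Delta, Epsilon, and Gamma — a synapomorphy uniting that clade.
Character 4: derived state '+' in Epsilon and Gamma only — synapomorphy for {Epsilon, Gamma}.
Character 5 (derived state '+') is shared by Beta and Delta — a synapomorphy uniting that clade.
Character 6 (derived state '+') is unique to Gamma (autapomorphy; uninformative for grouping).
Most parsimonious ingroup topology: ((((Beta,Delta),(Gamma,Epsilon)),Alpha),Zeta).
Delta and Alpha share a more recent common ancestor with each other than either does with Zeta, so Zeta is the least closely related of the three.

Zeta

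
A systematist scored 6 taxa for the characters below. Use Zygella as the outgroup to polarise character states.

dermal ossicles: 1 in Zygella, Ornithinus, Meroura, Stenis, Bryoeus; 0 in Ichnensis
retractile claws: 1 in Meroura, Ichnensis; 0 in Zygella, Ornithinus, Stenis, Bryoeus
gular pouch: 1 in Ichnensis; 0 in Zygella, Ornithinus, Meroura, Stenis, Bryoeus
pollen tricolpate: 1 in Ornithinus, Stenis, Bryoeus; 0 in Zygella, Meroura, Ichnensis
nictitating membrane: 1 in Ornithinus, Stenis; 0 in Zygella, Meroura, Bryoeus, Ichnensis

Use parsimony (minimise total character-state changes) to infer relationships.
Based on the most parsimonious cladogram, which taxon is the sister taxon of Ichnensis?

Meroura

Character polarity is set by the outgroup: the derived state is whichever differs from the outgroup's state, so for dermal ossicles the derived state is '0', and for the remaining characters it is '1'.
dermal ossicles (derived state '0') is unique to Ichnensis (autapomorphy; uninformative for grouping).
retractile claws: derived state '1' in Ichnensis and Meroura only — synapomorphy for {Ichnensis, Meroura}.
gular pouch (derived state '1') is unique to Ichnensis (autapomorphy; uninformative for grouping).
pollen tricolpate: derived state '1' in Bryoeus, Ornithinus, and Stenis only — synapomorphy for {Bryoeus, Ornithinus, Stenis}.
nictitating membrane (derived state '1') is shared by Ornithinus and Stenis — a synapomorphy uniting that clade.
Most parsimonious ingroup topology: (((Ornithinus,Stenis),Bryoeus),(Meroura,Ichnensis)).
Ichnensis and Meroura form a cherry on this tree, so they are sister taxa.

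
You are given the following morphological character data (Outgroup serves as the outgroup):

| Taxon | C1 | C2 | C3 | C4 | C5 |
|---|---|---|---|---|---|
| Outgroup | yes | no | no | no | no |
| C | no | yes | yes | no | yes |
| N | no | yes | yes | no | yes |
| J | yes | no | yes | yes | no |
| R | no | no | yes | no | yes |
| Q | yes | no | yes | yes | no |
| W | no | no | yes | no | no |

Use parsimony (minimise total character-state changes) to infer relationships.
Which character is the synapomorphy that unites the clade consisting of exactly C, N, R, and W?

C1

Character polarity is set by the outgroup: the derived state is whichever differs from the outgroup's state, so for C1 the derived state is 'no', and for the remaining characters it is 'yes'.
C1 (derived state 'no') is shared by C, N, R, and W — a synapomorphy uniting that clade.
C2: derived state 'yes' in C and N only — synapomorphy for {C, N}.
All ingroup taxa share the derived state 'yes' for C3; it defines the ingroup but does not resolve relationships within it.
Only J and Q show the derived state 'yes' for C4, supporting them as a clade.
C5: derived state 'yes' in C, N, and R only — synapomorphy for {C, N, R}.
Most parsimonious ingroup topology: ((((C,N),R),W),(J,Q)).
The clade {C, N, R, W} is supported by C1: its derived state 'no' occurs in exactly those taxa and in no other taxon (including the outgroup).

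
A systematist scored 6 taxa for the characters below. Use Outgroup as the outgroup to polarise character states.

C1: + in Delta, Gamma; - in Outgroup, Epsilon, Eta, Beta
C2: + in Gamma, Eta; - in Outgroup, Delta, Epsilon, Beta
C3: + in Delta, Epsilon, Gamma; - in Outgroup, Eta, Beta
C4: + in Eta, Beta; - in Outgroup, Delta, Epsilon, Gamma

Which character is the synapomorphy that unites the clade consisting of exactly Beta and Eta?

C4

The outgroup has state '-' for every character, so '+' is the derived state throughout.
C1: derived state '+' in Delta and Gamma only — synapomorphy for {Delta, Gamma}.
C2 (state '+') occurs in Eta and Gamma but conflicts with the nesting implied by the other characters — most parsimoniously interpreted as homoplasy.
C3 (derived state '+') is shared by Delta, Epsilon, and Gamma — a synapomorphy uniting that clade.
C4: derived state '+' in Beta and Eta only — synapomorphy for {Beta, Eta}.
Most parsimonious ingroup topology: (((Delta,Gamma),Epsilon),(Eta,Beta)).
The clade {Beta, Eta} is supported by C4: its derived state '+' occurs in exactly those taxa and in no other taxon (including the outgroup).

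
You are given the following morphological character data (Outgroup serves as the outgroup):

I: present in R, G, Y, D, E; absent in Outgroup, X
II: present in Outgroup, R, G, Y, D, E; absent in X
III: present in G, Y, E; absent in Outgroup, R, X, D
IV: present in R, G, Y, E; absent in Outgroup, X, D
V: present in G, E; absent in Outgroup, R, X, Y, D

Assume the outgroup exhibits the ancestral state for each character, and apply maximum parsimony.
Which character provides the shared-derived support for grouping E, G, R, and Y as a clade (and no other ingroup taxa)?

Character polarity is set by the outgroup: the derived state is whichever differs from the outgroup's state, so for II the derived state is 'absent', and for the remaining characters it is 'present'.
I (derived state 'present') is shared by D, E, G, R, and Y — a synapomorphy uniting that clade.
II: derived state 'absent' in X only — an autapomorphy, so it tells us nothing about relationships among taxa.
Only E, G, and Y show the derived state 'present' for III, supporting them as a clade.
IV (derived state 'present') is shared by E, G, R, and Y — a synapomorphy uniting that clade.
V: derived state 'present' in E and G only — synapomorphy for {E, G}.
Most parsimonious ingroup topology: (((R,((G,E),Y)),D),X).
The clade {E, G, R, Y} is supported by IV: its derived state 'present' occurs in exactly those taxa and in no other taxon (including the outgroup).

IV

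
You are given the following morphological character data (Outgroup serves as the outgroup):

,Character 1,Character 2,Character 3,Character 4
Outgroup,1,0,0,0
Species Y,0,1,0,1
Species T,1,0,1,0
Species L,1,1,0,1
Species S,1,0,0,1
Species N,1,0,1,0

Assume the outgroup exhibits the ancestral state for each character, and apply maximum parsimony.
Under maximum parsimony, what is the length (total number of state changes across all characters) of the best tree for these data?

Character polarity is set by the outgroup: the derived state is whichever differs from the outgroup's state, so for Character 1 the derived state is '0', and for the remaining characters it is '1'.
Character 1: derived state '0' in Species Y only — an autapomorphy, so it tells us nothing about relationships among taxa.
Only Species L and Species Y show the derived state '1' for Character 2, supporting them as a clade.
Character 3 (derived state '1') is shared by Species N and Species T — a synapomorphy uniting that clade.
Character 4 (derived state '1') is shared by Species L, Species S, and Species Y — a synapomorphy uniting that clade.
Most parsimonious ingroup topology: (((Species L,Species Y),Species S),(Species T,Species N)).
Changes per character on this tree: Character 1: 1; Character 2: 1; Character 3: 1; Character 4: 1.
Total = 4.

4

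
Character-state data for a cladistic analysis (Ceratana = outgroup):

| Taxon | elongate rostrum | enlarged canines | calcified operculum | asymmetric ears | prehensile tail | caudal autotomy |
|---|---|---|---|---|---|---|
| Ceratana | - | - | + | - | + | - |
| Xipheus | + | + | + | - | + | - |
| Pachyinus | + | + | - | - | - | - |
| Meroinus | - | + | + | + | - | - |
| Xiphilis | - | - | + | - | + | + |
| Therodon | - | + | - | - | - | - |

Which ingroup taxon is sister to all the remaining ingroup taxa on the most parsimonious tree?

Xiphilis

Character polarity is set by the outgroup: the derived state is whichever differs from the outgroup's state, so for calcified operculum, prehensile tail the derived state is '-', and for the remaining characters it is '+'.
elongate rostrum (state '+') occurs in Pachyinus and Xipheus but conflicts with the nesting implied by the other characters — most parsimoniously interpreted as homoplasy.
Only Meroinus, Pachyinus, Therodon, and Xipheus show the derived state '+' for enlarged canines, supporting them as a clade.
calcified operculum: derived state '-' in Pachyinus and Therodon only — synapomorphy for {Pachyinus, Therodon}.
asymmetric ears (derived state '+') is unique to Meroinus (autapomorphy; uninformative for grouping).
prehensile tail (derived state '-') is shared by Meroinus, Pachyinus, and Therodon — a synapomorphy uniting that clade.
caudal autotomy: derived state '+' in Xiphilis only — an autapomorphy, so it tells us nothing about relationships among taxa.
Most parsimonious ingroup topology: ((Xipheus,((Pachyinus,Therodon),Meroinus)),Xiphilis).
Xiphilis is sister to the clade containing all other ingroup taxa, so it is the earliest-diverging (most basal) ingroup lineage.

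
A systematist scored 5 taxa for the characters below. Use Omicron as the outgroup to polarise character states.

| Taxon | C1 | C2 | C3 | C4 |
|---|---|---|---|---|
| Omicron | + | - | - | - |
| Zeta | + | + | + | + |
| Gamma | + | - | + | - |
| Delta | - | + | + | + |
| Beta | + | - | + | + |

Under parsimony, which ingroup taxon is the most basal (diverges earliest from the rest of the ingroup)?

Character polarity is set by the outgroup: the derived state is whichever differs from the outgroup's state, so for C1 the derived state is '-', and for the remaining characters it is '+'.
C1: derived state '-' in Delta only — an autapomorphy, so it tells us nothing about relationships among taxa.
Only Delta and Zeta show the derived state '+' for C2, supporting them as a clade.
C3 (derived state '+') is shared by all ingroup taxa — unites the whole ingroup.
Only Beta, Delta, and Zeta show the derived state '+' for C4, supporting them as a clade.
Most parsimonious ingroup topology: (((Zeta,Delta),Beta),Gamma).
Gamma is sister to the clade containing all other ingroup taxa, so it is the earliest-diverging (most basal) ingroup lineage.

Gamma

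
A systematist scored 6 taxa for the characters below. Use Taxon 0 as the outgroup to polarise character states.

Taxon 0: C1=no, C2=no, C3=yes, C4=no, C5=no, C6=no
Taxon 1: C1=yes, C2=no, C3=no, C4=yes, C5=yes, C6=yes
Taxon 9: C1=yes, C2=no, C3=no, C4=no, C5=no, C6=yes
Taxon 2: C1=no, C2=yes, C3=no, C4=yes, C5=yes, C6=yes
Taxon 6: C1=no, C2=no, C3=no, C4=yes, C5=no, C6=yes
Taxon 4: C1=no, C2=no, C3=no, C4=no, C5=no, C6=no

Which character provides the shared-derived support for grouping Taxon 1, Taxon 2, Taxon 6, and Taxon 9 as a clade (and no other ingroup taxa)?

Character polarity is set by the outgroup: the derived state is whichever differs from the outgroup's state, so for C3 the derived state is 'no', and for the remaining characters it is 'yes'.
C1 (state 'yes') occurs in Taxon 1 and Taxon 9 but conflicts with the nesting implied by the other characters — most parsimoniously interpreted as homoplasy.
C2 (derived state 'yes') is unique to Taxon 2 (autapomorphy; uninformative for grouping).
All ingroup taxa share the derived state 'no' for C3; it defines the ingroup but does not resolve relationships within it.
Only Taxon 1, Taxon 2, and Taxon 6 show the derived state 'yes' for C4, supporting them as a clade.
C5: derived state 'yes' in Taxon 1 and Taxon 2 only — synapomorphy for {Taxon 1, Taxon 2}.
C6 (derived state 'yes') is shared by Taxon 1, Taxon 2, Taxon 6, and Taxon 9 — a synapomorphy uniting that clade.
Most parsimonious ingroup topology: ((((Taxon 1,Taxon 2),Taxon 6),Taxon 9),Taxon 4).
The clade {Taxon 1, Taxon 2, Taxon 6, Taxon 9} is supported by C6: its derived state 'yes' occurs in exactly those taxa and in no other taxon (including the outgroup).

C6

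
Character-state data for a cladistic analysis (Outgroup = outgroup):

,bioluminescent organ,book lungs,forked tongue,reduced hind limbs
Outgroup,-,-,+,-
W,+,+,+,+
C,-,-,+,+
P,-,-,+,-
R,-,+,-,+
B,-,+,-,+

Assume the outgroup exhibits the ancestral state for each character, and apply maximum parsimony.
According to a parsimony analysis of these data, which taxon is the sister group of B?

R

Character polarity is set by the outgroup: the derived state is whichever differs from the outgroup's state, so for forked tongue the derived state is '-', and for the remaining characters it is '+'.
bioluminescent organ: derived state '+' in W only — an autapomorphy, so it tells us nothing about relationships among taxa.
book lungs: derived state '+' in B, R, and W only — synapomorphy for {B, R, W}.
Only B and R show the derived state '-' for forked tongue, supporting them as a clade.
reduced hind limbs: derived state '+' in B, C, R, and W only — synapomorphy for {B, C, R, W}.
Most parsimonious ingroup topology: (((W,(R,B)),C),P).
B and R form a cherry on this tree, so they are sister taxa.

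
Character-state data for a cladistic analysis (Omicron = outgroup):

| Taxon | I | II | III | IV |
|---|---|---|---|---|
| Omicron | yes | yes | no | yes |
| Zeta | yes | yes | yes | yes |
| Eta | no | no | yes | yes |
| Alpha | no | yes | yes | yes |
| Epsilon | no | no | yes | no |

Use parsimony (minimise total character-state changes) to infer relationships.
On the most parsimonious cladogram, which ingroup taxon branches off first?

Character polarity is set by the outgroup: the derived state is whichever differs from the outgroup's state, so for I, II, IV the derived state is 'no', and for the remaining characters it is 'yes'.
Only Alpha, Epsilon, and Eta show the derived state 'no' for I, supporting them as a clade.
Only Epsilon and Eta show the derived state 'no' for II, supporting them as a clade.
III (derived state 'yes') is shared by all ingroup taxa — unites the whole ingroup.
IV: derived state 'no' in Epsilon only — an autapomorphy, so it tells us nothing about relationships among taxa.
Most parsimonious ingroup topology: (Zeta,((Eta,Epsilon),Alpha)).
Zeta is sister to the clade containing all other ingroup taxa, so it is the earliest-diverging (most basal) ingroup lineage.

Zeta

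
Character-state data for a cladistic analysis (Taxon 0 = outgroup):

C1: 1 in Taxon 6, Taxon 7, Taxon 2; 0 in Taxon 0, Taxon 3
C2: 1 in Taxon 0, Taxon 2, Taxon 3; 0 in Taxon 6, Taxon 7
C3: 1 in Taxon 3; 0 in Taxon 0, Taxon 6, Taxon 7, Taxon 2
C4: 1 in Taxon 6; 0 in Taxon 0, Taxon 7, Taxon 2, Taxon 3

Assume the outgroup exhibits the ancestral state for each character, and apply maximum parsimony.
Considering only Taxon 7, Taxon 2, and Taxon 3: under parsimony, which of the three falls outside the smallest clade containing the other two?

Taxon 3

Character polarity is set by the outgroup: the derived state is whichever differs from the outgroup's state, so for C2 the derived state is '0', and for the remaining characters it is '1'.
C1: derived state '1' in Taxon 2, Taxon 6, and Taxon 7 only — synapomorphy for {Taxon 2, Taxon 6, Taxon 7}.
C2: derived state '0' in Taxon 6 and Taxon 7 only — synapomorphy for {Taxon 6, Taxon 7}.
C3: derived state '1' in Taxon 3 only — an autapomorphy, so it tells us nothing about relationships among taxa.
C4: derived state '1' in Taxon 6 only — an autapomorphy, so it tells us nothing about relationships among taxa.
Most parsimonious ingroup topology: (((Taxon 6,Taxon 7),Taxon 2),Taxon 3).
Taxon 7 and Taxon 2 share a more recent common ancestor with each other than either does with Taxon 3, so Taxon 3 is the least closely related of the three.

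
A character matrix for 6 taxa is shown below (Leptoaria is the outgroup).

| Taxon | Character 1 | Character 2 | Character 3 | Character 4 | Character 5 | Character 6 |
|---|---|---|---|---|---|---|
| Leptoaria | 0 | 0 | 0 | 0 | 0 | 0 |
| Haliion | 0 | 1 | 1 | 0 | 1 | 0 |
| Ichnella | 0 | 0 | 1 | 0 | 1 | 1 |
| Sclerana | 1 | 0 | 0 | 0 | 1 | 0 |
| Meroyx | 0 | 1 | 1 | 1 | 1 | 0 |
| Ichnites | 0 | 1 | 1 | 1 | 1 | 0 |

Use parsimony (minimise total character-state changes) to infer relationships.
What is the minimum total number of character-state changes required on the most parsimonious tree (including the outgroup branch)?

The outgroup has state '0' for every character, so '1' is the derived state throughout.
Character 1 (derived state '1') is unique to Sclerana (autapomorphy; uninformative for grouping).
Character 2: derived state '1' in Haliion, Ichnites, and Meroyx only — synapomorphy for {Haliion, Ichnites, Meroyx}.
Character 3: derived state '1' in Haliion, Ichnella, Ichnites, and Meroyx only — synapomorphy for {Haliion, Ichnella, Ichnites, Meroyx}.
Character 4: derived state '1' in Ichnites and Meroyx only — synapomorphy for {Ichnites, Meroyx}.
Character 5 (derived state '1') is shared by all ingroup taxa — unites the whole ingroup.
Character 6: derived state '1' in Ichnella only — an autapomorphy, so it tells us nothing about relationships among taxa.
Most parsimonious ingroup topology: (((Haliion,(Meroyx,Ichnites)),Ichnella),Sclerana).
Changes per character on this tree: Character 1: 1; Character 2: 1; Character 3: 1; Character 4: 1; Character 5: 1; Character 6: 1.
Total = 6.

6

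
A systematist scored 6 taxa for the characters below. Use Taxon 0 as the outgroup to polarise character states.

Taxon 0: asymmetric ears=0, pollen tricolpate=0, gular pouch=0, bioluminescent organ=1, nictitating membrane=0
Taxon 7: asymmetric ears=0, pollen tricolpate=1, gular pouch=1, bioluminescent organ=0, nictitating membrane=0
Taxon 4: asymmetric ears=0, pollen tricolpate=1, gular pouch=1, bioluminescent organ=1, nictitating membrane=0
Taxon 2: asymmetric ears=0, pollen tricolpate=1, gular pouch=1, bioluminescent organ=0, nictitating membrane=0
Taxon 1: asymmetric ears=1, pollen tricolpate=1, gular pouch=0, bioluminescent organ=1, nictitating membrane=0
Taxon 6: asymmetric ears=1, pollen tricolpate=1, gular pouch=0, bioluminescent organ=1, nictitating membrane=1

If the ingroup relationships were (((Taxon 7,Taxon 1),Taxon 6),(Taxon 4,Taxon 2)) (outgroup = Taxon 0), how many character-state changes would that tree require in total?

Map each character onto (((Taxon 7,Taxon 1),Taxon 6),(Taxon 4,Taxon 2)) (rooted by Taxon 0) and count the minimum state changes it requires (Fitch parsimony):
asymmetric ears: 2; pollen tricolpate: 1; gular pouch: 2; bioluminescent organ: 2; nictitating membrane: 1.
Total tree length = 8.

8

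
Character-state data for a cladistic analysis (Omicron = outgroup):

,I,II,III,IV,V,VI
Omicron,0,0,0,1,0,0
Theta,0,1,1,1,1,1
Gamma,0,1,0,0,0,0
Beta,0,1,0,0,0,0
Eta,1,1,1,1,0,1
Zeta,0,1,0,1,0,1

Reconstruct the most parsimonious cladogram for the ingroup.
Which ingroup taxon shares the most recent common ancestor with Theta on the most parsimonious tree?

Eta

Character polarity is set by the outgroup: the derived state is whichever differs from the outgroup's state, so for IV the derived state is '0', and for the remaining characters it is '1'.
I (derived state '1') is unique to Eta (autapomorphy; uninformative for grouping).
II (derived state '1') is shared by all ingroup taxa — unites the whole ingroup.
Only Eta and Theta show the derived state '1' for III, supporting them as a clade.
IV (derived state '0') is shared by Beta and Gamma — a synapomorphy uniting that clade.
V: derived state '1' in Theta only — an autapomorphy, so it tells us nothing about relationships among taxa.
VI (derived state '1') is shared by Eta, Theta, and Zeta — a synapomorphy uniting that clade.
Most parsimonious ingroup topology: (((Theta,Eta),Zeta),(Gamma,Beta)).
Theta and Eta form a cherry on this tree, so they are sister taxa.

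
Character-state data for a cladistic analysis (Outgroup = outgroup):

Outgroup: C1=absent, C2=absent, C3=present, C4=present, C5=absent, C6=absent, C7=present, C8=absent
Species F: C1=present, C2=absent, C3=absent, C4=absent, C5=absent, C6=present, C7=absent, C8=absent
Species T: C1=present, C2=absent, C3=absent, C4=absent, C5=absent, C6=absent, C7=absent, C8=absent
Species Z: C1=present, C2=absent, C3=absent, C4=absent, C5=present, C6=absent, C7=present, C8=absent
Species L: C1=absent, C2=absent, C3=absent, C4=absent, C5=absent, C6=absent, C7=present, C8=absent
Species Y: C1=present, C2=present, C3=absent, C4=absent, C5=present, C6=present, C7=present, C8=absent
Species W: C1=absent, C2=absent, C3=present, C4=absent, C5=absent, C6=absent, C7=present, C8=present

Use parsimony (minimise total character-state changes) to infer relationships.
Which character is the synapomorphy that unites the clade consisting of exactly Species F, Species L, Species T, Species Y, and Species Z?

Character polarity is set by the outgroup: the derived state is whichever differs from the outgroup's state, so for C3, C4, C7 the derived state is 'absent', and for the remaining characters it is 'present'.
C1: derived state 'present' in Species F, Species T, Species Y, and Species Z only — synapomorphy for {Species F, Species T, Species Y, Species Z}.
C2 (derived state 'present') is unique to Species Y (autapomorphy; uninformative for grouping).
C3: derived state 'absent' in Species F, Species L, Species T, Species Y, and Species Z only — synapomorphy for {Species F, Species L, Species T, Species Y, Species Z}.
All ingroup taxa share the derived state 'absent' for C4; it defines the ingroup but does not resolve relationships within it.
C5: derived state 'present' in Species Y and Species Z only — synapomorphy for {Species Y, Species Z}.
C6 groups Species F and Species Y, which is incompatible with the clades supported by the remaining characters; treating it as convergent (homoplasy) costs fewer steps than any alternative tree.
Only Species F and Species T show the derived state 'absent' for C7, supporting them as a clade.
C8 (derived state 'present') is unique to Species W (autapomorphy; uninformative for grouping).
Most parsimonious ingroup topology: ((((Species F,Species T),(Species Z,Species Y)),Species L),Species W).
The clade {Species F, Species L, Species T, Species Y, Species Z} is supported by C3: its derived state 'absent' occurs in exactly those taxa and in no other taxon (including the outgroup).

C3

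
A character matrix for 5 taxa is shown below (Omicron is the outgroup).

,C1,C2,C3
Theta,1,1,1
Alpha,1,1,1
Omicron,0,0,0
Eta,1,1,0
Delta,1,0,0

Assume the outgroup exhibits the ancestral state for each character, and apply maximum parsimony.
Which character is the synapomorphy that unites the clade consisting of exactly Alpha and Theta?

The outgroup has state '0' for every character, so '1' is the derived state throughout.
All ingroup taxa share the derived state '1' for C1; it defines the ingroup but does not resolve relationships within it.
C2: derived state '1' in Alpha, Eta, and Theta only — synapomorphy for {Alpha, Eta, Theta}.
C3 (derived state '1') is shared by Alpha and Theta — a synapomorphy uniting that clade.
Most parsimonious ingroup topology: (((Alpha,Theta),Eta),Delta).
The clade {Alpha, Theta} is supported by C3: its derived state '1' occurs in exactly those taxa and in no other taxon (including the outgroup).

C3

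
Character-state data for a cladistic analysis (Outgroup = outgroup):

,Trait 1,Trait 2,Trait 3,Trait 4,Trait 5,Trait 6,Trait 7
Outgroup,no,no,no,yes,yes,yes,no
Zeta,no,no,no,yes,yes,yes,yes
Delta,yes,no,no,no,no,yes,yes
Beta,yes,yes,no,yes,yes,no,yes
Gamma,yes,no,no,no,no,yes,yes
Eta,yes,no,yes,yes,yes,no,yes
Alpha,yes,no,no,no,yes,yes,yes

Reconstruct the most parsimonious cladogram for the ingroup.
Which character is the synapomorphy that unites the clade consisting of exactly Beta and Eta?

Character polarity is set by the outgroup: the derived state is whichever differs from the outgroup's state, so for Trait 4, Trait 5, Trait 6 the derived state is 'no', and for the remaining characters it is 'yes'.
Trait 1 (derived state 'yes') is shared by Alpha, Beta, Delta, Eta, and Gamma — a synapomorphy uniting that clade.
Trait 2: derived state 'yes' in Beta only — an autapomorphy, so it tells us nothing about relationships among taxa.
Trait 3 (derived state 'yes') is unique to Eta (autapomorphy; uninformative for grouping).
Trait 4: derived state 'no' in Alpha, Delta, and Gamma only — synapomorphy for {Alpha, Delta, Gamma}.
Only Delta and Gamma show the derived state 'no' for Trait 5, supporting them as a clade.
Trait 6 (derived state 'no') is shared by Beta and Eta — a synapomorphy uniting that clade.
Trait 7 (derived state 'yes') is shared by all ingroup taxa — unites the whole ingroup.
Most parsimonious ingroup topology: (((Beta,Eta),((Gamma,Delta),Alpha)),Zeta).
The clade {Beta, Eta} is supported by Trait 6: its derived state 'no' occurs in exactly those taxa and in no other taxon (including the outgroup).

Trait 6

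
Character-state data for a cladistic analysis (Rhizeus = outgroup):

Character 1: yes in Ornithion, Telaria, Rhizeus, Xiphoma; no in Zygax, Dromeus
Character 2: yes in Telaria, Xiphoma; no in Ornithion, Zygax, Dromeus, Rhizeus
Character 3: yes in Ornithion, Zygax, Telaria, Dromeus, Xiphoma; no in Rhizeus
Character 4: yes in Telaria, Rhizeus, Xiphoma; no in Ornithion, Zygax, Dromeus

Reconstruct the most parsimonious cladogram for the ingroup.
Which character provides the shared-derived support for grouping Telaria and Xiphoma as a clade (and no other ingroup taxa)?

Character polarity is set by the outgroup: the derived state is whichever differs from the outgroup's state, so for Character 1, Character 4 the derived state is 'no', and for the remaining characters it is 'yes'.
Character 1 (derived state 'no') is shared by Dromeus and Zygax — a synapomorphy uniting that clade.
Only Telaria and Xiphoma show the derived state 'yes' for Character 2, supporting them as a clade.
Character 3 (derived state 'yes') is shared by all ingroup taxa — unites the whole ingroup.
Character 4 (derived state 'no') is shared by Dromeus, Ornithion, and Zygax — a synapomorphy uniting that clade.
Most parsimonious ingroup topology: ((Telaria,Xiphoma),((Dromeus,Zygax),Ornithion)).
The clade {Telaria, Xiphoma} is supported by Character 2: its derived state 'yes' occurs in exactly those taxa and in no other taxon (including the outgroup).

Character 2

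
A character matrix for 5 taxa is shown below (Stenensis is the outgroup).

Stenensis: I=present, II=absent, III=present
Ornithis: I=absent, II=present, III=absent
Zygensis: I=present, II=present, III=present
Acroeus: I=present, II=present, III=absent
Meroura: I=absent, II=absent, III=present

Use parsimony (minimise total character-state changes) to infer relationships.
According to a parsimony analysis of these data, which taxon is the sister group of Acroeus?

Character polarity is set by the outgroup: the derived state is whichever differs from the outgroup's state, so for I, III the derived state is 'absent', and for the remaining characters it is 'present'.
I (state 'absent') occurs in Meroura and Ornithis but conflicts with the nesting implied by the other characters — most parsimoniously interpreted as homoplasy.
II (derived state 'present') is shared by Acroeus, Ornithis, and Zygensis — a synapomorphy uniting that clade.
III (derived state 'absent') is shared by Acroeus and Ornithis — a synapomorphy uniting that clade.
Most parsimonious ingroup topology: (((Ornithis,Acroeus),Zygensis),Meroura).
Acroeus and Ornithis form a cherry on this tree, so they are sister taxa.

Ornithis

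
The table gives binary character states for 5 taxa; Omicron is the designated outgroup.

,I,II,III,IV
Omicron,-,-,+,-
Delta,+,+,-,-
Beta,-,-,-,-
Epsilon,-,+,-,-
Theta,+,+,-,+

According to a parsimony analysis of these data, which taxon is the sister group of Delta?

Theta

Character polarity is set by the outgroup: the derived state is whichever differs from the outgroup's state, so for III the derived state is '-', and for the remaining characters it is '+'.
I (derived state '+') is shared by Delta and Theta — a synapomorphy uniting that clade.
II: derived state '+' in Delta, Epsilon, and Theta only — synapomorphy for {Delta, Epsilon, Theta}.
All ingroup taxa share the derived state '-' for III; it defines the ingroup but does not resolve relationships within it.
IV: derived state '+' in Theta only — an autapomorphy, so it tells us nothing about relationships among taxa.
Most parsimonious ingroup topology: (((Delta,Theta),Epsilon),Beta).
Delta and Theta form a cherry on this tree, so they are sister taxa.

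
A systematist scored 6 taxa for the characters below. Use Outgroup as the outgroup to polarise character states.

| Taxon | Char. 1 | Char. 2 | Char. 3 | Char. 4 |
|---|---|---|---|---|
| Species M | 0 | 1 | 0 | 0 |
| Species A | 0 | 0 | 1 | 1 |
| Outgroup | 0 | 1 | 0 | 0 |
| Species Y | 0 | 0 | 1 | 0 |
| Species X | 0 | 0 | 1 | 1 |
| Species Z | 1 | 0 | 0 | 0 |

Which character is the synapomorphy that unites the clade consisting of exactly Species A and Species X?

Character polarity is set by the outgroup: the derived state is whichever differs from the outgroup's state, so for Char. 2 the derived state is '0', and for the remaining characters it is '1'.
Char. 1: derived state '1' in Species Z only — an autapomorphy, so it tells us nothing about relationships among taxa.
Only Species A, Species X, Species Y, and Species Z show the derived state '0' for Char. 2, supporting them as a clade.
Char. 3 (derived state '1') is shared by Species A, Species X, and Species Y — a synapomorphy uniting that clade.
Only Species A and Species X show the derived state '1' for Char. 4, supporting them as a clade.
Most parsimonious ingroup topology: ((((Species X,Species A),Species Y),Species Z),Species M).
The clade {Species A, Species X} is supported by Char. 4: its derived state '1' occurs in exactly those taxa and in no other taxon (including the outgroup).

Char. 4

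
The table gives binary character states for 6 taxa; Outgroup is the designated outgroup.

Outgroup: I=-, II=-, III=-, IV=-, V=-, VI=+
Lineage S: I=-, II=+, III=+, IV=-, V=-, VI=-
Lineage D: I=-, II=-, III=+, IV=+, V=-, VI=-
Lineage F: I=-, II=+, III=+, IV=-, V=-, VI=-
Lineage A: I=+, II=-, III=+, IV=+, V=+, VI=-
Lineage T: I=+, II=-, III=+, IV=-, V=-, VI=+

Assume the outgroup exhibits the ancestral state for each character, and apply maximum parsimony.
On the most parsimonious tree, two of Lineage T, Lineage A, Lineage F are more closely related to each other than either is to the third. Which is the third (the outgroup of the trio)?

Lineage T

Character polarity is set by the outgroup: the derived state is whichever differs from the outgroup's state, so for VI the derived state is '-', and for the remaining characters it is '+'.
I (state '+') occurs in Lineage A and Lineage T but conflicts with the nesting implied by the other characters — most parsimoniously interpreted as homoplasy.
II (derived state '+') is shared by Lineage F and Lineage S — a synapomorphy uniting that clade.
III (derived state '+') is shared by all ingroup taxa — unites the whole ingroup.
IV: derived state '+' in Lineage A and Lineage D only — synapomorphy for {Lineage A, Lineage D}.
V (derived state '+') is unique to Lineage A (autapomorphy; uninformative for grouping).
VI (derived state '-') is shared by Lineage A, Lineage D, Lineage F, and Lineage S — a synapomorphy uniting that clade.
Most parsimonious ingroup topology: (((Lineage S,Lineage F),(Lineage D,Lineage A)),Lineage T).
Lineage A and Lineage F share a more recent common ancestor with each other than either does with Lineage T, so Lineage T is the least closely related of the three.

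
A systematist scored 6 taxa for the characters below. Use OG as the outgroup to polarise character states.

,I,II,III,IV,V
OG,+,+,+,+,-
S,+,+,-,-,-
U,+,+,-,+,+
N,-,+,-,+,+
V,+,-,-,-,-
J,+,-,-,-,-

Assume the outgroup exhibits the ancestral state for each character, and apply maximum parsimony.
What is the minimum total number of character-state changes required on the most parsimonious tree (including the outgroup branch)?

Character polarity is set by the outgroup: the derived state is whichever differs from the outgroup's state, so for I, II, III, IV the derived state is '-', and for the remaining characters it is '+'.
I (derived state '-') is unique to N (autapomorphy; uninformative for grouping).
II: derived state '-' in J and V only — synapomorphy for {J, V}.
III (derived state '-') is shared by all ingroup taxa — unites the whole ingroup.
IV (derived state '-') is shared by J, S, and V — a synapomorphy uniting that clade.
V (derived state '+') is shared by N and U — a synapomorphy uniting that clade.
Most parsimonious ingroup topology: ((S,(V,J)),(U,N)).
Changes per character on this tree: I: 1; II: 1; III: 1; IV: 1; V: 1.
Total = 5.

5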